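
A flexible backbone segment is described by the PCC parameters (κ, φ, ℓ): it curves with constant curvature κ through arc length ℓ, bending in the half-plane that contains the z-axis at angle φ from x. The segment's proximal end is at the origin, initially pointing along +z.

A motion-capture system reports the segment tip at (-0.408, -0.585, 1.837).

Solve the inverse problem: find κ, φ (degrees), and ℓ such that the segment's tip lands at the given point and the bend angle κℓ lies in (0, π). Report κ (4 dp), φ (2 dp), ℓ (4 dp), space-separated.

0.3673 235.11 2.0164

ρ = √(x²+y²) = √(-0.408² + -0.585²) = 0.71322
φ = atan2(y, x) mod 360° = atan2(-0.585, -0.408) = 235.1067°
|p|² = ρ² + z² = 0.71322² + 1.837² = 3.88326
κ = 2ρ / |p|² = 2×0.71322 / 3.88326 = 0.36733
θ = 2·atan2(ρ, z) = 2·atan2(0.71322, 1.837) = 0.74068 rad
ℓ = θ/κ = 0.74068/0.36733 = 2.01638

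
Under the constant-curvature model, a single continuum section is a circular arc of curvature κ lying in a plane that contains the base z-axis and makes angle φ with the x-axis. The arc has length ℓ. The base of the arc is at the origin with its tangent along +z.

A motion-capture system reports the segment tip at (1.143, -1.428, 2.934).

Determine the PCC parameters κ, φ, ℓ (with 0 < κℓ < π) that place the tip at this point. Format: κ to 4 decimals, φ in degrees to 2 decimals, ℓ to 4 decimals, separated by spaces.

0.3060 308.67 3.6432

ρ = √(x²+y²) = √(1.143² + -1.428²) = 1.82911
φ = atan2(y, x) mod 360° = atan2(-1.428, 1.143) = 308.6745°
|p|² = ρ² + z² = 1.82911² + 2.934² = 11.95399
κ = 2ρ / |p|² = 2×1.82911 / 11.95399 = 0.30602
θ = 2·atan2(ρ, z) = 2·atan2(1.82911, 2.934) = 1.11492 rad
ℓ = θ/κ = 1.11492/0.30602 = 3.64324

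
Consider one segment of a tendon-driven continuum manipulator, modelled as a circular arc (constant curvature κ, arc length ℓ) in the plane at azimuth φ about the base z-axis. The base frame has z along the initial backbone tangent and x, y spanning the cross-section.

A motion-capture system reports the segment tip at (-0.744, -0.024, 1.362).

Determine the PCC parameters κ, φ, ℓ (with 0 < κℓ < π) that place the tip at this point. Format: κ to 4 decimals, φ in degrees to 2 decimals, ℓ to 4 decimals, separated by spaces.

0.6180 181.85 1.6188

ρ = √(x²+y²) = √(-0.744² + -0.024²) = 0.74439
φ = atan2(y, x) mod 360° = atan2(-0.024, -0.744) = 181.8476°
|p|² = ρ² + z² = 0.74439² + 1.362² = 2.40916
κ = 2ρ / |p|² = 2×0.74439 / 2.40916 = 0.61796
θ = 2·atan2(ρ, z) = 2·atan2(0.74439, 1.362) = 1.00037 rad
ℓ = θ/κ = 1.00037/0.61796 = 1.61881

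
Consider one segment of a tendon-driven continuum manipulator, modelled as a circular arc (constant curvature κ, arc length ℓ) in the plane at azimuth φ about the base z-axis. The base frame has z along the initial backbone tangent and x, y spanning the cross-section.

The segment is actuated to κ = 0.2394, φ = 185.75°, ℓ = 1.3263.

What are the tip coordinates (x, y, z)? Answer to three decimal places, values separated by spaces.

-0.208 -0.021 1.304

θ = κ·ℓ = 0.2394 × 1.3263 = 0.31752 rad
ρ = (1 − cos θ)/κ = (1 − 0.95001)/0.2394 = 0.20880
z = sin θ / κ = 0.31221/0.2394 = 1.30413
x = ρ cos φ = 0.20880 × cos(185.75°) = -0.20775
y = ρ sin φ = 0.20880 × sin(185.75°) = -0.02092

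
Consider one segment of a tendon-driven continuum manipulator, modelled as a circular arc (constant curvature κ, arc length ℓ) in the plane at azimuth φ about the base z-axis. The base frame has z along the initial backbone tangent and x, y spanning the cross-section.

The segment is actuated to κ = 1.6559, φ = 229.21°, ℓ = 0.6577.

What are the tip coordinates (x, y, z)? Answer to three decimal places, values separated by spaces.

θ = κ·ℓ = 1.6559 × 0.6577 = 1.08909 rad
ρ = (1 − cos θ)/κ = (1 − 0.46330)/1.6559 = 0.32412
z = sin θ / κ = 0.88620/1.6559 = 0.53518
x = ρ cos φ = 0.32412 × cos(229.21°) = -0.21174
y = ρ sin φ = 0.32412 × sin(229.21°) = -0.24539

-0.212 -0.245 0.535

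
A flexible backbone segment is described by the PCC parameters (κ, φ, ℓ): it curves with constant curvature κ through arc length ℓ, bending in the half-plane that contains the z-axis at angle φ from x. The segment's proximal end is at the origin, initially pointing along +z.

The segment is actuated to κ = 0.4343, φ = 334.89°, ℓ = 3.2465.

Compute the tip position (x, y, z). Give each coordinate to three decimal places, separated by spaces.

1.751 -0.821 2.273

θ = κ·ℓ = 0.4343 × 3.2465 = 1.40995 rad
ρ = (1 − cos θ)/κ = (1 − 0.16015)/0.4343 = 1.93380
z = sin θ / κ = 0.98709/0.4343 = 2.27284
x = ρ cos φ = 1.93380 × cos(334.89°) = 1.75105
y = ρ sin φ = 1.93380 × sin(334.89°) = -0.82062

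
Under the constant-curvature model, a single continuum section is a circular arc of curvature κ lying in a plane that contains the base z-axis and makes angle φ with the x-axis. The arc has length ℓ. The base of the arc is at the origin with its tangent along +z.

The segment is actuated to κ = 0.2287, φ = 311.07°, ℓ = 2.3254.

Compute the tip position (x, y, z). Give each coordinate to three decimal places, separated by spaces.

θ = κ·ℓ = 0.2287 × 2.3254 = 0.53182 rad
ρ = (1 − cos θ)/κ = (1 − 0.86189)/0.2287 = 0.60391
z = sin θ / κ = 0.50710/0.2287 = 2.21732
x = ρ cos φ = 0.60391 × cos(311.07°) = 0.39676
y = ρ sin φ = 0.60391 × sin(311.07°) = -0.45529

0.397 -0.455 2.217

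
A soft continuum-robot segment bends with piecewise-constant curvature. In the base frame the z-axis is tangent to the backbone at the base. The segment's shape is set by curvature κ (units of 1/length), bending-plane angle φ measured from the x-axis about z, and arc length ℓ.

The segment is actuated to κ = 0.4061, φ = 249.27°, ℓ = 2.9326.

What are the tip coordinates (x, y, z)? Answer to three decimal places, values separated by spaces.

-0.548 -1.449 2.287

θ = κ·ℓ = 0.4061 × 2.9326 = 1.19093 rad
ρ = (1 − cos θ)/κ = (1 − 0.37080)/0.4061 = 1.54938
z = sin θ / κ = 0.92871/0.4061 = 2.28691
x = ρ cos φ = 1.54938 × cos(249.27°) = -0.54843
y = ρ sin φ = 1.54938 × sin(249.27°) = -1.44907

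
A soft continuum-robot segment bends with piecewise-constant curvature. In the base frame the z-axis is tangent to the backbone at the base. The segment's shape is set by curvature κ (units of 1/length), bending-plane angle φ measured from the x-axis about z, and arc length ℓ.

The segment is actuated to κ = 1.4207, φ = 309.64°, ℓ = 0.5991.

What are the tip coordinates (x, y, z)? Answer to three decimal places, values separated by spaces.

0.153 -0.185 0.529

θ = κ·ℓ = 1.4207 × 0.5991 = 0.85114 rad
ρ = (1 − cos θ)/κ = (1 − 0.65913)/1.4207 = 0.23993
z = sin θ / κ = 0.75203/1.4207 = 0.52934
x = ρ cos φ = 0.23993 × cos(309.64°) = 0.15307
y = ρ sin φ = 0.23993 × sin(309.64°) = -0.18477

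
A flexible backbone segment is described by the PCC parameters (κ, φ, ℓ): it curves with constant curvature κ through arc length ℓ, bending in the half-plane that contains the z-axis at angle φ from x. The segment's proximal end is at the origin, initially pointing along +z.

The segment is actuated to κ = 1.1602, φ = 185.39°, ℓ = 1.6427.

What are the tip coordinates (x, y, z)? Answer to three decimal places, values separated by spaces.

-1.140 -0.108 0.814

θ = κ·ℓ = 1.1602 × 1.6427 = 1.90586 rad
ρ = (1 − cos θ)/κ = (1 − -0.32883)/1.1602 = 1.14535
z = sin θ / κ = 0.94439/1.1602 = 0.81399
x = ρ cos φ = 1.14535 × cos(185.39°) = -1.14028
y = ρ sin φ = 1.14535 × sin(185.39°) = -0.10759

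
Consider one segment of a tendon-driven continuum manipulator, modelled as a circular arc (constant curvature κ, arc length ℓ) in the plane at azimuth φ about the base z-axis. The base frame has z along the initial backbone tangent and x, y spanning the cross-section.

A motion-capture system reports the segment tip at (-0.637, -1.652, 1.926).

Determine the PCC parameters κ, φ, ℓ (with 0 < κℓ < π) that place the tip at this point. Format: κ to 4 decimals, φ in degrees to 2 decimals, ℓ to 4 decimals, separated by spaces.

ρ = √(x²+y²) = √(-0.637² + -1.652²) = 1.77056
φ = atan2(y, x) mod 360° = atan2(-1.652, -0.637) = 248.9137°
|p|² = ρ² + z² = 1.77056² + 1.926² = 6.84435
κ = 2ρ / |p|² = 2×1.77056 / 6.84435 = 0.51738
θ = 2·atan2(ρ, z) = 2·atan2(1.77056, 1.926) = 1.48674 rad
ℓ = θ/κ = 1.48674/0.51738 = 2.87361

0.5174 248.91 2.8736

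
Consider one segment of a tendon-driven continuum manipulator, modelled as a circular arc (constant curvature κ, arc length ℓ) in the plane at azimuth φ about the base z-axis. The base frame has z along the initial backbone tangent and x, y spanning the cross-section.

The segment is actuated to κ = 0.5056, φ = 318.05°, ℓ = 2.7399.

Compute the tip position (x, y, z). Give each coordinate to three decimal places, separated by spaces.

1.200 -1.078 1.944

θ = κ·ℓ = 0.5056 × 2.7399 = 1.38529 rad
ρ = (1 − cos θ)/κ = (1 − 0.18444)/0.5056 = 1.61305
z = sin θ / κ = 0.98284/0.5056 = 1.94392
x = ρ cos φ = 1.61305 × cos(318.05°) = 1.19967
y = ρ sin φ = 1.61305 × sin(318.05°) = -1.07830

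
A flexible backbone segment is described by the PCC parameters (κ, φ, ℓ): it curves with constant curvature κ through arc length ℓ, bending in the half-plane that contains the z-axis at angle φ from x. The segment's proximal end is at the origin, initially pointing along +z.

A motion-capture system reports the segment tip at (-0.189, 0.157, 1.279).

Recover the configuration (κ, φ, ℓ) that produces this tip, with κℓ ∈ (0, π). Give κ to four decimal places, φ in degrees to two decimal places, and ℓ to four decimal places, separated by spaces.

ρ = √(x²+y²) = √(-0.189² + 0.157²) = 0.24570
φ = atan2(y, x) mod 360° = atan2(0.157, -0.189) = 140.2840°
|p|² = ρ² + z² = 0.24570² + 1.279² = 1.69621
κ = 2ρ / |p|² = 2×0.24570 / 1.69621 = 0.28971
θ = 2·atan2(ρ, z) = 2·atan2(0.24570, 1.279) = 0.37959 rad
ℓ = θ/κ = 0.37959/0.28971 = 1.31024

0.2897 140.28 1.3102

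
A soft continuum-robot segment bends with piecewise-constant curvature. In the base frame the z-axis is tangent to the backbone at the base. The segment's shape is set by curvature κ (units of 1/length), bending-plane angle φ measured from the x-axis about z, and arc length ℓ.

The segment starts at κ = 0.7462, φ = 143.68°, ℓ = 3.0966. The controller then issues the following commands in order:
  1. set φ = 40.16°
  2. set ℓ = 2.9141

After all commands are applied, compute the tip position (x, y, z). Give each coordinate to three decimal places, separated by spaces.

initial: κ=0.7462, φ=143.68°, ℓ=3.0966
cmd 1: set φ=40.16° → (κ,φ,ℓ)=(0.7462,40.16°,3.0966) → tip=(1.7147,1.4470,0.9897)
cmd 2: set ℓ=2.9141 → (κ,φ,ℓ)=(0.7462,40.16°,2.9141) → tip=(1.6056,1.3549,1.1032)

1.606 1.355 1.103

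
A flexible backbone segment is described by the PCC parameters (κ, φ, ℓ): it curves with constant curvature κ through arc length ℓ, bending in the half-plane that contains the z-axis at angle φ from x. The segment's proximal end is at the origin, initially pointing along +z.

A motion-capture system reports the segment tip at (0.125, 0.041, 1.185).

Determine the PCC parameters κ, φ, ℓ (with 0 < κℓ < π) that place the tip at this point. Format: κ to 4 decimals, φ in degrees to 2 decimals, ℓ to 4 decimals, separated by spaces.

ρ = √(x²+y²) = √(0.125² + 0.041²) = 0.13155
φ = atan2(y, x) mod 360° = atan2(0.041, 0.125) = 18.1595°
|p|² = ρ² + z² = 0.13155² + 1.185² = 1.42153
κ = 2ρ / |p|² = 2×0.13155 / 1.42153 = 0.18509
θ = 2·atan2(ρ, z) = 2·atan2(0.13155, 1.185) = 0.22112 rad
ℓ = θ/κ = 0.22112/0.18509 = 1.19471

0.1851 18.16 1.1947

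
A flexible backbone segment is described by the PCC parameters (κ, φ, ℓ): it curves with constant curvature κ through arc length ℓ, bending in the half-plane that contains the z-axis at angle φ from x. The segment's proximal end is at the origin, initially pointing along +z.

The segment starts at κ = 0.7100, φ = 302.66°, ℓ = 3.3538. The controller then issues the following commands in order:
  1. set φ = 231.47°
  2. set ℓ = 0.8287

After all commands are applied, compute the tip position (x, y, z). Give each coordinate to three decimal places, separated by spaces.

-0.148 -0.185 0.782

initial: κ=0.7100, φ=302.66°, ℓ=3.3538
cmd 1: set φ=231.47° → (κ,φ,ℓ)=(0.7100,231.47°,3.3538) → tip=(-1.5131,-1.9001,0.9707)
cmd 2: set ℓ=0.8287 → (κ,φ,ℓ)=(0.7100,231.47°,0.8287) → tip=(-0.1475,-0.1853,0.7817)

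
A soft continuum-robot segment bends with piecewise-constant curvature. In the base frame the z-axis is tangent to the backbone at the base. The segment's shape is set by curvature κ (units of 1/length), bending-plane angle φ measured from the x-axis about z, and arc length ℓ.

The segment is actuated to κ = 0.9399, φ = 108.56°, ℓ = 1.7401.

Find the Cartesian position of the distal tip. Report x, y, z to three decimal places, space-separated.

θ = κ·ℓ = 0.9399 × 1.7401 = 1.63552 rad
ρ = (1 − cos θ)/κ = (1 − -0.06468)/0.9399 = 1.13276
z = sin θ / κ = 0.99791/0.9399 = 1.06172
x = ρ cos φ = 1.13276 × cos(108.56°) = -0.36055
y = ρ sin φ = 1.13276 × sin(108.56°) = 1.07384

-0.361 1.074 1.062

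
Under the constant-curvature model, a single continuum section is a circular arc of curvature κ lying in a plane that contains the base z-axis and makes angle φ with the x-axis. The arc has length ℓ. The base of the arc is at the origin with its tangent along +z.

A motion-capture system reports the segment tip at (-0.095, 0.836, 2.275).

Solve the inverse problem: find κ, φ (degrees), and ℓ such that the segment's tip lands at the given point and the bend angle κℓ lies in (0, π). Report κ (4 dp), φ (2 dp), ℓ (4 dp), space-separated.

ρ = √(x²+y²) = √(-0.095² + 0.836²) = 0.84138
φ = atan2(y, x) mod 360° = atan2(0.836, -0.095) = 96.4831°
|p|² = ρ² + z² = 0.84138² + 2.275² = 5.88355
κ = 2ρ / |p|² = 2×0.84138 / 5.88355 = 0.28601
θ = 2·atan2(ρ, z) = 2·atan2(0.84138, 2.275) = 0.70847 rad
ℓ = θ/κ = 0.70847/0.28601 = 2.47708

0.2860 96.48 2.4771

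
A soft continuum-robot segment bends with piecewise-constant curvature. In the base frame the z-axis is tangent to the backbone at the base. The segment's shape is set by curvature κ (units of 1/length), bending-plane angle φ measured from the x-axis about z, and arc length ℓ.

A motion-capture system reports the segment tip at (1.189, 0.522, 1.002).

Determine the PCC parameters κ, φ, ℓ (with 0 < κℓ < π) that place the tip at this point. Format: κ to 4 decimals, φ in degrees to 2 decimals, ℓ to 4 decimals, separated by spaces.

ρ = √(x²+y²) = √(1.189² + 0.522²) = 1.29854
φ = atan2(y, x) mod 360° = atan2(0.522, 1.189) = 23.7026°
|p|² = ρ² + z² = 1.29854² + 1.002² = 2.69021
κ = 2ρ / |p|² = 2×1.29854 / 2.69021 = 0.96538
θ = 2·atan2(ρ, z) = 2·atan2(1.29854, 1.002) = 1.82718 rad
ℓ = θ/κ = 1.82718/0.96538 = 1.89270

0.9654 23.70 1.8927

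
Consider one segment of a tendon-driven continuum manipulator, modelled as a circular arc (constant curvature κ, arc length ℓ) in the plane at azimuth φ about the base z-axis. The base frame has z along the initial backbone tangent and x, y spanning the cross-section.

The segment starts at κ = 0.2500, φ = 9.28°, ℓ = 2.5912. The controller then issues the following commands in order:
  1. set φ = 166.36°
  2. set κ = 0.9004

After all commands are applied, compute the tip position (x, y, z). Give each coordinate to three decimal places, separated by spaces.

initial: κ=0.2500, φ=9.28°, ℓ=2.5912
cmd 1: set φ=166.36° → (κ,φ,ℓ)=(0.2500,166.36°,2.5912) → tip=(-0.7875,0.1911,2.4137)
cmd 2: set κ=0.9004 → (κ,φ,ℓ)=(0.9004,166.36°,2.5912) → tip=(-1.8247,0.4428,0.8032)

-1.825 0.443 0.803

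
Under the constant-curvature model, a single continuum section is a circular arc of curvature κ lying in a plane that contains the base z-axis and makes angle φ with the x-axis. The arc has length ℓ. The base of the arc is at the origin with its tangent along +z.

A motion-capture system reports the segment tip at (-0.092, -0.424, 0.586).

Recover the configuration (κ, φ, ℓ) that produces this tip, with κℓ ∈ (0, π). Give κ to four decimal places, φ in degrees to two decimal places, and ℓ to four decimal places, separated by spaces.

1.6322 257.76 0.7809

ρ = √(x²+y²) = √(-0.092² + -0.424²) = 0.43387
φ = atan2(y, x) mod 360° = atan2(-0.424, -0.092) = 257.7577°
|p|² = ρ² + z² = 0.43387² + 0.586² = 0.53164
κ = 2ρ / |p|² = 2×0.43387 / 0.53164 = 1.63219
θ = 2·atan2(ρ, z) = 2·atan2(0.43387, 0.586) = 1.27464 rad
ℓ = θ/κ = 1.27464/1.63219 = 0.78094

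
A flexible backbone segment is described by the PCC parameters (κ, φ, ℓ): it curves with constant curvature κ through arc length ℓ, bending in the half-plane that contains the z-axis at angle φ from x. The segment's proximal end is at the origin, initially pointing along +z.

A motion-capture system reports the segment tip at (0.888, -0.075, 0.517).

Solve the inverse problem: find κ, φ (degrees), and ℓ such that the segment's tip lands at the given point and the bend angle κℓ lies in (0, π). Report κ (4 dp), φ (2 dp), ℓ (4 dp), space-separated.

1.6791 355.17 1.2448

ρ = √(x²+y²) = √(0.888² + -0.075²) = 0.89116
φ = atan2(y, x) mod 360° = atan2(-0.075, 0.888) = 355.1723°
|p|² = ρ² + z² = 0.89116² + 0.517² = 1.06146
κ = 2ρ / |p|² = 2×0.89116 / 1.06146 = 1.67913
θ = 2·atan2(ρ, z) = 2·atan2(0.89116, 0.517) = 2.09021 rad
ℓ = θ/κ = 2.09021/1.67913 = 1.24482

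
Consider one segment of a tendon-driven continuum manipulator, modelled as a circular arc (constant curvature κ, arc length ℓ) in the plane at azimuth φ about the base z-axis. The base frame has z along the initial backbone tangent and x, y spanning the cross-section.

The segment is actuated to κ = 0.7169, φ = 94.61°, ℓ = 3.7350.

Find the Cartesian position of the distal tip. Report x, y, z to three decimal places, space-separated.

θ = κ·ℓ = 0.7169 × 3.7350 = 2.67762 rad
ρ = (1 − cos θ)/κ = (1 − -0.89428)/0.7169 = 2.64232
z = sin θ / κ = 0.44750/0.7169 = 0.62422
x = ρ cos φ = 2.64232 × cos(94.61°) = -0.21237
y = ρ sin φ = 2.64232 × sin(94.61°) = 2.63378

-0.212 2.634 0.624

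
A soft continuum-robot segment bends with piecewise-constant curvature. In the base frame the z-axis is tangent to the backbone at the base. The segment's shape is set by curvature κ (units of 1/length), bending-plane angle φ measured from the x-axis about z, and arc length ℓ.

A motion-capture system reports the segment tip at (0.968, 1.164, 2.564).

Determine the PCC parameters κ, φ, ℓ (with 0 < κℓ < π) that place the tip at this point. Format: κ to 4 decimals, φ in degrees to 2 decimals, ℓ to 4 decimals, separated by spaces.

0.3415 50.25 3.1236

ρ = √(x²+y²) = √(0.968² + 1.164²) = 1.51391
φ = atan2(y, x) mod 360° = atan2(1.164, 0.968) = 50.2526°
|p|² = ρ² + z² = 1.51391² + 2.564² = 8.86602
κ = 2ρ / |p|² = 2×1.51391 / 8.86602 = 0.34151
θ = 2·atan2(ρ, z) = 2·atan2(1.51391, 2.564) = 1.06673 rad
ℓ = θ/κ = 1.06673/0.34151 = 3.12359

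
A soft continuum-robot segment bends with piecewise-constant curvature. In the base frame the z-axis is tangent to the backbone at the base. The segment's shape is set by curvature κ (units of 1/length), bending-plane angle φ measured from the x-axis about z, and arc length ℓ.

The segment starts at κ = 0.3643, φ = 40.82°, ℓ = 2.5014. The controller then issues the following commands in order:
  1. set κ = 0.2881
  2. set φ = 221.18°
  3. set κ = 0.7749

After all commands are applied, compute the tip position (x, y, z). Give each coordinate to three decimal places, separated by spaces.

-1.320 -1.155 1.204

initial: κ=0.3643, φ=40.82°, ℓ=2.5014
cmd 1: set κ=0.2881 → (κ,φ,ℓ)=(0.2881,40.82°,2.5014) → tip=(0.6531,0.5641,2.2904)
cmd 2: set φ=221.18° → (κ,φ,ℓ)=(0.2881,221.18°,2.5014) → tip=(-0.6495,-0.5682,2.2904)
cmd 3: set κ=0.7749 → (κ,φ,ℓ)=(0.7749,221.18°,2.5014) → tip=(-1.3203,-1.1550,1.2043)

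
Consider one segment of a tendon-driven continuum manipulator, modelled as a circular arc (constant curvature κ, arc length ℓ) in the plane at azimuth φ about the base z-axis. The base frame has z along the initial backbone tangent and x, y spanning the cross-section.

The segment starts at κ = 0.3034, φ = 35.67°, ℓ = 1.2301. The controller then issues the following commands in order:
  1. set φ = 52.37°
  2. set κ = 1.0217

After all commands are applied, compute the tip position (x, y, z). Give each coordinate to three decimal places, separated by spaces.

0.413 0.536 0.931

initial: κ=0.3034, φ=35.67°, ℓ=1.2301
cmd 1: set φ=52.37° → (κ,φ,ℓ)=(0.3034,52.37°,1.2301) → tip=(0.1385,0.1797,1.2017)
cmd 2: set κ=1.0217 → (κ,φ,ℓ)=(1.0217,52.37°,1.2301) → tip=(0.4130,0.5357,0.9309)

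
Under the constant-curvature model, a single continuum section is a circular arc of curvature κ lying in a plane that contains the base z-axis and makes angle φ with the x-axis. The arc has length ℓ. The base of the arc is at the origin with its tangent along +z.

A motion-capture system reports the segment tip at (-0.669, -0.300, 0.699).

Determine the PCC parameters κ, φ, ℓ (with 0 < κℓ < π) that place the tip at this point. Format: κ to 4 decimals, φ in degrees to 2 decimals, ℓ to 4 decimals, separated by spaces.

ρ = √(x²+y²) = √(-0.669² + -0.300²) = 0.73319
φ = atan2(y, x) mod 360° = atan2(-0.300, -0.669) = 204.1529°
|p|² = ρ² + z² = 0.73319² + 0.699² = 1.02616
κ = 2ρ / |p|² = 2×0.73319 / 1.02616 = 1.42899
θ = 2·atan2(ρ, z) = 2·atan2(0.73319, 0.699) = 1.61853 rad
ℓ = θ/κ = 1.61853/1.42899 = 1.13264

1.4290 204.15 1.1326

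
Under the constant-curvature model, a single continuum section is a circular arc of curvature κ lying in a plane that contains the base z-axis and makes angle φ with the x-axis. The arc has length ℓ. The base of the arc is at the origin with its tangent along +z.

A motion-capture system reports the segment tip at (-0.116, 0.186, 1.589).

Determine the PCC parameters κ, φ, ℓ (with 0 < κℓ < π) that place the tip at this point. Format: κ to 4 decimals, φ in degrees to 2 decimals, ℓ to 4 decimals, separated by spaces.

0.1704 121.95 1.6091

ρ = √(x²+y²) = √(-0.116² + 0.186²) = 0.21921
φ = atan2(y, x) mod 360° = atan2(0.186, -0.116) = 121.9500°
|p|² = ρ² + z² = 0.21921² + 1.589² = 2.57297
κ = 2ρ / |p|² = 2×0.21921 / 2.57297 = 0.17039
θ = 2·atan2(ρ, z) = 2·atan2(0.21921, 1.589) = 0.27418 rad
ℓ = θ/κ = 0.27418/0.17039 = 1.60908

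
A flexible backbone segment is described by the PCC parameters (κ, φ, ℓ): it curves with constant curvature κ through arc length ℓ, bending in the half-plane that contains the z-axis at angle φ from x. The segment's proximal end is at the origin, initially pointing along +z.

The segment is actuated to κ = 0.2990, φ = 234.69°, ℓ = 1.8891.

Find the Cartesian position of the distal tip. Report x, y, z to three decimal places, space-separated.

-0.300 -0.424 1.790

θ = κ·ℓ = 0.2990 × 1.8891 = 0.56484 rad
ρ = (1 − cos θ)/κ = (1 − 0.84467)/0.2990 = 0.51949
z = sin θ / κ = 0.53528/0.2990 = 1.79024
x = ρ cos φ = 0.51949 × cos(234.69°) = -0.30026
y = ρ sin φ = 0.51949 × sin(234.69°) = -0.42392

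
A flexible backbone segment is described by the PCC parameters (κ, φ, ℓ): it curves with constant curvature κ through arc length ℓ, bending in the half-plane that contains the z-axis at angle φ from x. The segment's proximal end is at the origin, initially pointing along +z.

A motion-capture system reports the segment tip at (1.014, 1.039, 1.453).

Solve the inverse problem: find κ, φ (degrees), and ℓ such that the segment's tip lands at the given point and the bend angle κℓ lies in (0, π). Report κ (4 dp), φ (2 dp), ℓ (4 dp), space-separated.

0.6882 45.70 2.2812

ρ = √(x²+y²) = √(1.014² + 1.039²) = 1.45180
φ = atan2(y, x) mod 360° = atan2(1.039, 1.014) = 45.6977°
|p|² = ρ² + z² = 1.45180² + 1.453² = 4.21893
κ = 2ρ / |p|² = 2×1.45180 / 4.21893 = 0.68823
θ = 2·atan2(ρ, z) = 2·atan2(1.45180, 1.453) = 1.56997 rad
ℓ = θ/κ = 1.56997/0.68823 = 2.28117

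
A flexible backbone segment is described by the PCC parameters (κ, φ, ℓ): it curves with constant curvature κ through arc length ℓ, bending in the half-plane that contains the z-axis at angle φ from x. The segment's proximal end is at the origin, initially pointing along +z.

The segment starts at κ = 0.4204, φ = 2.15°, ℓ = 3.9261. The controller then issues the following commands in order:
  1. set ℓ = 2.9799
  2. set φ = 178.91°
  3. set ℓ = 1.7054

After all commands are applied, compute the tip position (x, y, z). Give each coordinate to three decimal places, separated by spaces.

-0.585 0.011 1.563

initial: κ=0.4204, φ=2.15°, ℓ=3.9261
cmd 1: set ℓ=2.9799 → (κ,φ,ℓ)=(0.4204,2.15°,2.9799) → tip=(1.6337,0.0613,2.2594)
cmd 2: set φ=178.91° → (κ,φ,ℓ)=(0.4204,178.91°,2.9799) → tip=(-1.6345,0.0311,2.2594)
cmd 3: set ℓ=1.7054 → (κ,φ,ℓ)=(0.4204,178.91°,1.7054) → tip=(-0.5855,0.0111,1.5630)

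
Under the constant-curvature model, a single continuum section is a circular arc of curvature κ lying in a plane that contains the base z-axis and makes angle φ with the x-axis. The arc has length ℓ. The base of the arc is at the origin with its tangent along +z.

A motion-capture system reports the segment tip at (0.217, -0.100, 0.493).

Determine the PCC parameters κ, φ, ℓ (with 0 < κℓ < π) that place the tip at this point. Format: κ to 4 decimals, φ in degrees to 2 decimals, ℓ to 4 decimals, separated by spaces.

ρ = √(x²+y²) = √(0.217² + -0.100²) = 0.23893
φ = atan2(y, x) mod 360° = atan2(-0.100, 0.217) = 335.2584°
|p|² = ρ² + z² = 0.23893² + 0.493² = 0.30014
κ = 2ρ / |p|² = 2×0.23893 / 0.30014 = 1.59215
θ = 2·atan2(ρ, z) = 2·atan2(0.23893, 0.493) = 0.90259 rad
ℓ = θ/κ = 0.90259/1.59215 = 0.56690

1.5922 335.26 0.5669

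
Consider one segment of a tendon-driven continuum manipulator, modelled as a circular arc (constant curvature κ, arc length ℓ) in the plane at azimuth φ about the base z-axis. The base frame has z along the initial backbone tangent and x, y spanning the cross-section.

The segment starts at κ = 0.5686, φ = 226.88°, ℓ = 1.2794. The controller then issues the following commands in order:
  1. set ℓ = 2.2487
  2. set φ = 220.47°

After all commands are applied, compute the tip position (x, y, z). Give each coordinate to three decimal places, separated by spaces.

-0.953 -0.813 1.684

initial: κ=0.5686, φ=226.88°, ℓ=1.2794
cmd 1: set ℓ=2.2487 → (κ,φ,ℓ)=(0.5686,226.88°,2.2487) → tip=(-0.8559,-0.9140,1.6842)
cmd 2: set φ=220.47° → (κ,φ,ℓ)=(0.5686,220.47°,2.2487) → tip=(-0.9525,-0.8127,1.6842)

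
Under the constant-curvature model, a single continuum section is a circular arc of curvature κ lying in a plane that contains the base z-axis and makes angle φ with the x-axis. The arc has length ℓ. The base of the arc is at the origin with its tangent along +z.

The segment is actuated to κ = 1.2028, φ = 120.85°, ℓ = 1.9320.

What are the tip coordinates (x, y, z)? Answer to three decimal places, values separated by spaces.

θ = κ·ℓ = 1.2028 × 1.9320 = 2.32381 rad
ρ = (1 − cos θ)/κ = (1 − -0.68384)/1.2028 = 1.39993
z = sin θ / κ = 0.72963/1.2028 = 0.60661
x = ρ cos φ = 1.39993 × cos(120.85°) = -0.71788
y = ρ sin φ = 1.39993 × sin(120.85°) = 1.20186

-0.718 1.202 0.607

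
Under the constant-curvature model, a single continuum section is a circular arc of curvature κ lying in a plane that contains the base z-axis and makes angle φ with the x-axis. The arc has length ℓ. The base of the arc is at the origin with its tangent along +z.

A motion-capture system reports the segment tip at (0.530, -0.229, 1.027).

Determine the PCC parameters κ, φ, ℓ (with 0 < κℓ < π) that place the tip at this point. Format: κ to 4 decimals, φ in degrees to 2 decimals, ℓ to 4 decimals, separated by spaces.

ρ = √(x²+y²) = √(0.530² + -0.229²) = 0.57736
φ = atan2(y, x) mod 360° = atan2(-0.229, 0.530) = 336.6320°
|p|² = ρ² + z² = 0.57736² + 1.027² = 1.38807
κ = 2ρ / |p|² = 2×0.57736 / 1.38807 = 0.83188
θ = 2·atan2(ρ, z) = 2·atan2(0.57736, 1.027) = 1.02429 rad
ℓ = θ/κ = 1.02429/0.83188 = 1.23129

0.8319 336.63 1.2313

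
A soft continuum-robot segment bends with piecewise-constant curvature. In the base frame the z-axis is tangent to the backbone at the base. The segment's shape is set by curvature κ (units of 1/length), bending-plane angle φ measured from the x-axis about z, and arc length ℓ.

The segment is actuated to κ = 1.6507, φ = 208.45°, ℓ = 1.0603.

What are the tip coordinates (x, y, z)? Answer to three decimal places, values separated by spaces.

θ = κ·ℓ = 1.6507 × 1.0603 = 1.75024 rad
ρ = (1 − cos θ)/κ = (1 − -0.17848)/1.6507 = 0.71393
z = sin θ / κ = 0.98394/1.6507 = 0.59608
x = ρ cos φ = 0.71393 × cos(208.45°) = -0.62771
y = ρ sin φ = 0.71393 × sin(208.45°) = -0.34011

-0.628 -0.340 0.596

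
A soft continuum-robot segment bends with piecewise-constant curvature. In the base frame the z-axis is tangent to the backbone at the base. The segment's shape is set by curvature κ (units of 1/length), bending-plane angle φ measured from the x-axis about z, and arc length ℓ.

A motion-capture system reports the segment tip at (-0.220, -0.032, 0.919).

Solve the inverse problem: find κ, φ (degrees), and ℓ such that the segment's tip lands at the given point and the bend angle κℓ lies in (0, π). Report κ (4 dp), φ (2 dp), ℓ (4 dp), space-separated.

ρ = √(x²+y²) = √(-0.220² + -0.032²) = 0.22232
φ = atan2(y, x) mod 360° = atan2(-0.032, -0.220) = 188.2759°
|p|² = ρ² + z² = 0.22232² + 0.919² = 0.89399
κ = 2ρ / |p|² = 2×0.22232 / 0.89399 = 0.49736
θ = 2·atan2(ρ, z) = 2·atan2(0.22232, 0.919) = 0.47470 rad
ℓ = θ/κ = 0.47470/0.49736 = 0.95444

0.4974 188.28 0.9544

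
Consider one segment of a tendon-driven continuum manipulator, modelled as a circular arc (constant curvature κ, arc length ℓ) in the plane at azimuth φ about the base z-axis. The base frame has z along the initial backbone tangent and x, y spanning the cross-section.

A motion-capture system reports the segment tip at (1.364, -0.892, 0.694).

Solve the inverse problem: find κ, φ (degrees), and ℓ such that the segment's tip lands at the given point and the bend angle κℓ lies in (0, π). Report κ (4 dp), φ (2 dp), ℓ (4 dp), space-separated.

1.0388 326.82 2.2492

ρ = √(x²+y²) = √(1.364² + -0.892²) = 1.62977
φ = atan2(y, x) mod 360° = atan2(-0.892, 1.364) = 326.8170°
|p|² = ρ² + z² = 1.62977² + 0.694² = 3.13780
κ = 2ρ / |p|² = 2×1.62977 / 3.13780 = 1.03880
θ = 2·atan2(ρ, z) = 2·atan2(1.62977, 0.694) = 2.33645 rad
ℓ = θ/κ = 2.33645/1.03880 = 2.24918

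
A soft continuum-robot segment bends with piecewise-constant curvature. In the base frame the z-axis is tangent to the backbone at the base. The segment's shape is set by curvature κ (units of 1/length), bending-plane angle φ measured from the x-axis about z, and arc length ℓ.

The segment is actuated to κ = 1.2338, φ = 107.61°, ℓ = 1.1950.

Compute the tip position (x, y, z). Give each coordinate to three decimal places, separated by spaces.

-0.222 0.698 0.807

θ = κ·ℓ = 1.2338 × 1.1950 = 1.47439 rad
ρ = (1 − cos θ)/κ = (1 − 0.09626)/1.2338 = 0.73249
z = sin θ / κ = 0.99536/1.2338 = 0.80674
x = ρ cos φ = 0.73249 × cos(107.61°) = -0.22160
y = ρ sin φ = 0.73249 × sin(107.61°) = 0.69816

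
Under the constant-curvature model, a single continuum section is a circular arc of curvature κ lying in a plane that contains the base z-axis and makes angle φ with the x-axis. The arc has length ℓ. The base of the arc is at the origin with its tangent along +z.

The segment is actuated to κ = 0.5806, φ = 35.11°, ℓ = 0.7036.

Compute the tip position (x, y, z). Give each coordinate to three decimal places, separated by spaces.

θ = κ·ℓ = 0.5806 × 0.7036 = 0.40851 rad
ρ = (1 − cos θ)/κ = (1 − 0.91771)/0.5806 = 0.14173
z = sin θ / κ = 0.39724/0.5806 = 0.68419
x = ρ cos φ = 0.14173 × cos(35.11°) = 0.11594
y = ρ sin φ = 0.14173 × sin(35.11°) = 0.08151

0.116 0.082 0.684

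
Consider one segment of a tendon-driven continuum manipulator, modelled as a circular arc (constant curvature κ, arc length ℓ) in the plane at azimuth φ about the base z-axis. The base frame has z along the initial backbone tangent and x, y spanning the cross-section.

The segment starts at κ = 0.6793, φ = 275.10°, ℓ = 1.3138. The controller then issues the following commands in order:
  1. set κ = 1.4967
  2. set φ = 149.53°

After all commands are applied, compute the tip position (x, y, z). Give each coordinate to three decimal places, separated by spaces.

initial: κ=0.6793, φ=275.10°, ℓ=1.3138
cmd 1: set κ=1.4967 → (κ,φ,ℓ)=(1.4967,275.10°,1.3138) → tip=(0.0823,-0.9219,0.6165)
cmd 2: set φ=149.53° → (κ,φ,ℓ)=(1.4967,149.53°,1.3138) → tip=(-0.7978,0.4694,0.6165)

-0.798 0.469 0.617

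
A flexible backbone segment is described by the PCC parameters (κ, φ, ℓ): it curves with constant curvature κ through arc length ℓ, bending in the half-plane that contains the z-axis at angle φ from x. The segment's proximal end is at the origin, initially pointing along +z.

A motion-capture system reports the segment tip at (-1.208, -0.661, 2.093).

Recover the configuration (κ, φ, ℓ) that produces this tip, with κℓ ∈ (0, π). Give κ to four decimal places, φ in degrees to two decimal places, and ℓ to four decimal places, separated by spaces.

0.4388 208.69 2.6526

ρ = √(x²+y²) = √(-1.208² + -0.661²) = 1.37702
φ = atan2(y, x) mod 360° = atan2(-0.661, -1.208) = 208.6868°
|p|² = ρ² + z² = 1.37702² + 2.093² = 6.27683
κ = 2ρ / |p|² = 2×1.37702 / 6.27683 = 0.43876
θ = 2·atan2(ρ, z) = 2·atan2(1.37702, 2.093) = 1.16384 rad
ℓ = θ/κ = 1.16384/0.43876 = 2.65255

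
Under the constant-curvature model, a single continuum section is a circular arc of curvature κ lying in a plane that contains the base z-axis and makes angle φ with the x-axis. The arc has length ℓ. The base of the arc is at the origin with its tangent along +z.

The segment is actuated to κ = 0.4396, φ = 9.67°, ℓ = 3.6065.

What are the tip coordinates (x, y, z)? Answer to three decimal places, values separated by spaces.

θ = κ·ℓ = 0.4396 × 3.6065 = 1.58542 rad
ρ = (1 − cos θ)/κ = (1 − -0.01462)/0.4396 = 2.30805
z = sin θ / κ = 0.99989/0.4396 = 2.27455
x = ρ cos φ = 2.30805 × cos(9.67°) = 2.27526
y = ρ sin φ = 2.30805 × sin(9.67°) = 0.38769

2.275 0.388 2.275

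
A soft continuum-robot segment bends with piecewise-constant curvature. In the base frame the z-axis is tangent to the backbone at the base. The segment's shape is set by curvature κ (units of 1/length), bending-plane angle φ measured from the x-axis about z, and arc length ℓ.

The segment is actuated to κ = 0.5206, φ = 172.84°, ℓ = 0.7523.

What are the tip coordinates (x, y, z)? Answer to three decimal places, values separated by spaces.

θ = κ·ℓ = 0.5206 × 0.7523 = 0.39165 rad
ρ = (1 − cos θ)/κ = (1 − 0.92428)/0.5206 = 0.14544
z = sin θ / κ = 0.38171/0.5206 = 0.73321
x = ρ cos φ = 0.14544 × cos(172.84°) = -0.14431
y = ρ sin φ = 0.14544 × sin(172.84°) = 0.01813

-0.144 0.018 0.733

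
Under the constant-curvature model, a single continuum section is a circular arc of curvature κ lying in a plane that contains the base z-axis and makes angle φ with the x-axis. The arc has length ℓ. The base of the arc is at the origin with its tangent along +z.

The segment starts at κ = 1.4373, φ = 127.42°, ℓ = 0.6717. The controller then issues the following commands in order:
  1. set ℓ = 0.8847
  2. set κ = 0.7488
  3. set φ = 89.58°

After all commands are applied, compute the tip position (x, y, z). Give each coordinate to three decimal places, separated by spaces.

0.002 0.282 0.821

initial: κ=1.4373, φ=127.42°, ℓ=0.6717
cmd 1: set ℓ=0.8847 → (κ,φ,ℓ)=(1.4373,127.42°,0.8847) → tip=(-0.2982,0.3897,0.6648)
cmd 2: set κ=0.7488 → (κ,φ,ℓ)=(0.7488,127.42°,0.8847) → tip=(-0.1716,0.2243,0.8214)
cmd 3: set φ=89.58° → (κ,φ,ℓ)=(0.7488,89.58°,0.8847) → tip=(0.0021,0.2825,0.8214)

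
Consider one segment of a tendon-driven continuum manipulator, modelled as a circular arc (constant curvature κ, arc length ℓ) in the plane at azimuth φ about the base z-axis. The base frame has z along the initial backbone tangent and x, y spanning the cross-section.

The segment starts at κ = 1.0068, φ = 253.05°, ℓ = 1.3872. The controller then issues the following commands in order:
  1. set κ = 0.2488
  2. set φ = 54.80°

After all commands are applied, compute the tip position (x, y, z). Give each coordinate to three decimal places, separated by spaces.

initial: κ=1.0068, φ=253.05°, ℓ=1.3872
cmd 1: set κ=0.2488 → (κ,φ,ℓ)=(0.2488,253.05°,1.3872) → tip=(-0.0691,-0.2267,1.3598)
cmd 2: set φ=54.80° → (κ,φ,ℓ)=(0.2488,54.80°,1.3872) → tip=(0.1366,0.1937,1.3598)

0.137 0.194 1.360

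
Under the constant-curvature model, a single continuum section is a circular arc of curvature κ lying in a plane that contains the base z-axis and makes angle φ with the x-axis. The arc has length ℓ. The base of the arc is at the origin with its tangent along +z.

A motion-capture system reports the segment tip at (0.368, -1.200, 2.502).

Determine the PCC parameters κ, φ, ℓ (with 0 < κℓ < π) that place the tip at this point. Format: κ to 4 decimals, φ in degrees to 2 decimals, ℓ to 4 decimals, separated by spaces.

0.3204 287.05 2.9027

ρ = √(x²+y²) = √(0.368² + -1.200²) = 1.25516
φ = atan2(y, x) mod 360° = atan2(-1.200, 0.368) = 287.0490°
|p|² = ρ² + z² = 1.25516² + 2.502² = 7.83543
κ = 2ρ / |p|² = 2×1.25516 / 7.83543 = 0.32038
θ = 2·atan2(ρ, z) = 2·atan2(1.25516, 2.502) = 0.92995 rad
ℓ = θ/κ = 0.92995/0.32038 = 2.90265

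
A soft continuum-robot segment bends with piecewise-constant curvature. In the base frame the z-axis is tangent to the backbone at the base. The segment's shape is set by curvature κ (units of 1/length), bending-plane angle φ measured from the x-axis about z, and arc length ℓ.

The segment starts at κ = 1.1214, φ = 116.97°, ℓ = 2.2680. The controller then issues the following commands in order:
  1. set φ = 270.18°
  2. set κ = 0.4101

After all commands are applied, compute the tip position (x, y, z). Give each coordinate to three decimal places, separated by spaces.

0.003 -0.981 1.955

initial: κ=1.1214, φ=116.97°, ℓ=2.2680
cmd 1: set φ=270.18° → (κ,φ,ℓ)=(1.1214,270.18°,2.2680) → tip=(0.0051,-1.6286,0.5022)
cmd 2: set κ=0.4101 → (κ,φ,ℓ)=(0.4101,270.18°,2.2680) → tip=(0.0031,-0.9809,1.9548)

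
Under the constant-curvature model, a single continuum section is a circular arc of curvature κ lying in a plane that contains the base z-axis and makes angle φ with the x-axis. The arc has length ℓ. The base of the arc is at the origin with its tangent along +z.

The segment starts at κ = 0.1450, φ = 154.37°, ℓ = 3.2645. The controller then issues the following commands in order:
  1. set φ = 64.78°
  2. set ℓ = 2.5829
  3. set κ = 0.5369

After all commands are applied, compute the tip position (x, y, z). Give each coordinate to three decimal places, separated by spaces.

initial: κ=0.1450, φ=154.37°, ℓ=3.2645
cmd 1: set φ=64.78° → (κ,φ,ℓ)=(0.1450,64.78°,3.2645) → tip=(0.3231,0.6860,3.1439)
cmd 2: set ℓ=2.5829 → (κ,φ,ℓ)=(0.1450,64.78°,2.5829) → tip=(0.2037,0.4325,2.5229)
cmd 3: set κ=0.5369 → (κ,φ,ℓ)=(0.5369,64.78°,2.5829) → tip=(0.6484,1.3766,1.8311)

0.648 1.377 1.831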